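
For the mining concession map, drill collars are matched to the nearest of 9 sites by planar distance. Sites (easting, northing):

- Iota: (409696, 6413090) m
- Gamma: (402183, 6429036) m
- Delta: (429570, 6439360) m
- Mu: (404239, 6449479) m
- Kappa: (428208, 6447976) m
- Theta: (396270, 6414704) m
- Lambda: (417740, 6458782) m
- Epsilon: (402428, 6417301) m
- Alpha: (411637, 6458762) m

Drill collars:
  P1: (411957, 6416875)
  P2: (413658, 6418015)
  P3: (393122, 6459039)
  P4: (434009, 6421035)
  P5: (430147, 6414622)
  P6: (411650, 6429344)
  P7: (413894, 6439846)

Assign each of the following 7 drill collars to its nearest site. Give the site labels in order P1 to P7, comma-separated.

Iota, Iota, Mu, Delta, Iota, Gamma, Mu

P1 → Iota (d²=19438346.00)
P2 → Iota (d²=39953069.00)
P3 → Mu (d²=214981289.00)
P4 → Delta (d²=355510346.00)
P5 → Iota (d²=420590425.00)
P6 → Gamma (d²=89718953.00)
P7 → Mu (d²=186013714.00)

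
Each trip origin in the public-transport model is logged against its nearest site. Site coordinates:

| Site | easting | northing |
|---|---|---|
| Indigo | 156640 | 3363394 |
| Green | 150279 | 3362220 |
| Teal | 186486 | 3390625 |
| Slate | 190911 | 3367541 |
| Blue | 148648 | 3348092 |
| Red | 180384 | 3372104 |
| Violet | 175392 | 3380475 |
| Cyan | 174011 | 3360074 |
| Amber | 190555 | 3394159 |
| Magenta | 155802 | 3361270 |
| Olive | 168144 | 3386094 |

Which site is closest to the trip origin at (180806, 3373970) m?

Squared distances to each site:
Indigo: 695847332.000; Green: 1069960229.000; Teal: 309651425.000; Slate: 143443066.000; Blue: 1703807848.000; Red: 3660040.000; Violet: 71626421.000; Cyan: 239270841.000; Amber: 502638722.000; Magenta: 786490016.000; Olive: 307317620.000.
Minimum at Red.

Red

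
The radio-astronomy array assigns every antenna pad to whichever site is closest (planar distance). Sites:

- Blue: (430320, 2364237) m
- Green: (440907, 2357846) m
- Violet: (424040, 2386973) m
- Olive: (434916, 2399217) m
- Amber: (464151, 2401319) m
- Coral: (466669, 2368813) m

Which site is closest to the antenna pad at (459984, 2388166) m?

Amber

Squared distances to each site:
Blue: 1452549937.000; Green: 1283234329.000; Violet: 1293394385.000; Olive: 750529225.000; Amber: 190365298.000; Coral: 419227834.000.
Minimum at Amber.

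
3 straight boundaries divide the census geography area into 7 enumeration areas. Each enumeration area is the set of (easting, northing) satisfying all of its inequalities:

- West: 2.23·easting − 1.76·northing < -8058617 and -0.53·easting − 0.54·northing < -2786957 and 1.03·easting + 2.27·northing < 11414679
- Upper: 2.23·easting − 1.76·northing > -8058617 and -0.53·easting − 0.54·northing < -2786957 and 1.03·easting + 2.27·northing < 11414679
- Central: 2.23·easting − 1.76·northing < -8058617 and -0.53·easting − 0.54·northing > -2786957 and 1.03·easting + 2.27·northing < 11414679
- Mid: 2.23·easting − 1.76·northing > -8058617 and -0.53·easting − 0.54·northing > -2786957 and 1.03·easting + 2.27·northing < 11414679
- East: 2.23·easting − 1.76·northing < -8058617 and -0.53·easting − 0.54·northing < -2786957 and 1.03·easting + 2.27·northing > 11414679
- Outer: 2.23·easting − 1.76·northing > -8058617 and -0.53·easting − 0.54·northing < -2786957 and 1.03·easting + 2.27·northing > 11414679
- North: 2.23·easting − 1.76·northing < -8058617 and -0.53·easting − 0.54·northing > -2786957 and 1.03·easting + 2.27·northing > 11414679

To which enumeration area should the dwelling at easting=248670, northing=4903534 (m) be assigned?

2.23·248670 − 1.76·4903534 = -8075685.740, which is < -8058617
-0.53·248670 − 0.54·4903534 = -2779703.460, which is > -2786957
1.03·248670 + 2.27·4903534 = 11387152.280, which is < 11414679
This sign pattern matches Central.

Central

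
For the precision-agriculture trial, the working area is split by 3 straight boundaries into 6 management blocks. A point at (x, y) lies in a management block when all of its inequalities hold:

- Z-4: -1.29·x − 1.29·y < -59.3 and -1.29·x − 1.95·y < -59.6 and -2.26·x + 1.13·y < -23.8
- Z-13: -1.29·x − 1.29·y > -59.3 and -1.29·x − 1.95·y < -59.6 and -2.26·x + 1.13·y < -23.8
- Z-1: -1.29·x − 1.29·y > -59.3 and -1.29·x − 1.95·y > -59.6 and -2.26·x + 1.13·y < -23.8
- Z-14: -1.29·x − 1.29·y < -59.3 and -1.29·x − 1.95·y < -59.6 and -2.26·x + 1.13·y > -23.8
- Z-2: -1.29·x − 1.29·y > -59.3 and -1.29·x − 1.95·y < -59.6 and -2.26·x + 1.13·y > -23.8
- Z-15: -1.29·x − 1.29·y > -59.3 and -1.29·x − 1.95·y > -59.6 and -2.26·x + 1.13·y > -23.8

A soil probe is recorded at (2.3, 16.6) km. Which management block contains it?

-1.29·2.3 − 1.29·16.6 = -24.381, which is > -59.3
-1.29·2.3 − 1.95·16.6 = -35.337, which is > -59.6
-2.26·2.3 + 1.13·16.6 = 13.560, which is > -23.8
This sign pattern matches Z-15.

Z-15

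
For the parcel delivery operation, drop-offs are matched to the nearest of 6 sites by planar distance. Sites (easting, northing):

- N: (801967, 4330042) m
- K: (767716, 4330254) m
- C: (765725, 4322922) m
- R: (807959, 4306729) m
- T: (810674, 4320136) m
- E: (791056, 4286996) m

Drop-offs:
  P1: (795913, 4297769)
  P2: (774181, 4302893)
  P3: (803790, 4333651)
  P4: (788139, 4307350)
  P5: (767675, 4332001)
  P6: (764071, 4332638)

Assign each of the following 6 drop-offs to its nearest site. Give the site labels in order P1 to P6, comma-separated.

P1 → E (d²=139647978.00)
P2 → C (d²=472664777.00)
P3 → N (d²=16348210.00)
P4 → R (d²=393218041.00)
P5 → K (d²=3053690.00)
P6 → K (d²=18969481.00)

E, C, N, R, K, K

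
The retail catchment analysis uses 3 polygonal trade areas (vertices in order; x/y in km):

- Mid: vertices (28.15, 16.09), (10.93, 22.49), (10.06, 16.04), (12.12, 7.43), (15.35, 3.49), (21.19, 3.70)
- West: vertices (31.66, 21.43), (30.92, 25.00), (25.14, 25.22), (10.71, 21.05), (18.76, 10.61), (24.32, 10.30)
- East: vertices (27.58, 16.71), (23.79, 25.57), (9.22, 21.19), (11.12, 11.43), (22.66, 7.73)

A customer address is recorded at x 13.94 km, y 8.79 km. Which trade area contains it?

Mid

Cast a ray rightward from (13.94, 8.79). For each polygon, the edges (by vertex number in listed order) whose endpoints lie on opposite sides of y = 8.79, where each meets that height, and whether that is right or left of the point:
Mid: 3–4 at x≈11.795 (left), 6–1 at x≈24.049 (right) → 1 crossing.
West: no edge straddles that height → 0 crossings.
East: 4–5 at x≈19.354 (right), 5–1 at x≈23.241 (right) → 2 crossings.
Only Mid has an odd count, so the point is inside Mid.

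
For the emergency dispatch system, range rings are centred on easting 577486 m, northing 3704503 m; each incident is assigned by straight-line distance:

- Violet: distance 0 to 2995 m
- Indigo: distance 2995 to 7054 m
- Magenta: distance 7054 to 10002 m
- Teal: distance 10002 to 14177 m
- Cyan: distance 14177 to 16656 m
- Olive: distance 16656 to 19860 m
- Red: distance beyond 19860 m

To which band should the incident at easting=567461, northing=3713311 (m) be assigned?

Distance = √((567461−577486)² + (3713311−3704503)²) = √(100500625.000 + 77580864.000) = 13344.718 m.
10002 ≤ 13344.718 < 14177 → Teal.

Teal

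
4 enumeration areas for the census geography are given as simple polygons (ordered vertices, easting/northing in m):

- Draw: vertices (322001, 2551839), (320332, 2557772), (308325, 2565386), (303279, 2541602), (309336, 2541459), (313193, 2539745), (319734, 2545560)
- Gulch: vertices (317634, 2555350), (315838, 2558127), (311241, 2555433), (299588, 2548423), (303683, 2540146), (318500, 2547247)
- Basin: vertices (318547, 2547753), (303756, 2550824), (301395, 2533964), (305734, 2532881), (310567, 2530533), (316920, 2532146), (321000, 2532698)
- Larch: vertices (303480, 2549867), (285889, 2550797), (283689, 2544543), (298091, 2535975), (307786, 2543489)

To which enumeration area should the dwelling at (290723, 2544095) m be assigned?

Cast a ray rightward from (290723, 2544095). For each polygon, the edges (by vertex number in listed order) whose endpoints lie on opposite sides of northing = 2544095, where each meets that height, and whether that is right or left of the point:
Draw: 3–4 at easting≈303807.9 (right), 6–7 at easting≈318086.1 (right) → 2 crossings.
Gulch: 4–5 at easting≈301729.3 (right), 5–6 at easting≈311923.0 (right) → 2 crossings.
Basin: 2–3 at easting≈302813.7 (right), 7–1 at easting≈319143.0 (right) → 2 crossings.
Larch: 3–4 at easting≈284442.0 (left), 5–1 at easting≈307376.9 (right) → 1 crossing.
Only Larch has an odd count, so the point is inside Larch.

Larch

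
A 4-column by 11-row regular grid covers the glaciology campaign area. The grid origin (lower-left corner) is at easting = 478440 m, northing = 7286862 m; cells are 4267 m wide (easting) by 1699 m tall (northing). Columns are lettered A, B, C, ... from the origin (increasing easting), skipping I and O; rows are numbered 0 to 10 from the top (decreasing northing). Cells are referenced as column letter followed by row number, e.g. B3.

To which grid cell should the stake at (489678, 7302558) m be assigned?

C1

Column index: ⌊(489678 − 478440) / 4267⌋ = ⌊2.634⌋ = 2 → column C
Row offset from origin: ⌊(7302558 − 7286862) / 1699⌋ = ⌊9.238⌋ = 9 → row 1 (counted from top)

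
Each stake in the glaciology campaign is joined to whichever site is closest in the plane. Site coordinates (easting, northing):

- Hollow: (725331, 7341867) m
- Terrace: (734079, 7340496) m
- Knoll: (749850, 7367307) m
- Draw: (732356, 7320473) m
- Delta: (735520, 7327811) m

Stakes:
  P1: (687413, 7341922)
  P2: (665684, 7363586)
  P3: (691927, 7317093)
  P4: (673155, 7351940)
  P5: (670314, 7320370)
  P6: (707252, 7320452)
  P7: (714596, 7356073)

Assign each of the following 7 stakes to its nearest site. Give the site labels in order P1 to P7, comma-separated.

Hollow, Hollow, Draw, Hollow, Hollow, Draw, Hollow

P1 → Hollow (d²=1437777749.00)
P2 → Hollow (d²=4029479570.00)
P3 → Draw (d²=1645928441.00)
P4 → Hollow (d²=2823800305.00)
P5 → Hollow (d²=3488991298.00)
P6 → Draw (d²=630211257.00)
P7 → Hollow (d²=317050661.00)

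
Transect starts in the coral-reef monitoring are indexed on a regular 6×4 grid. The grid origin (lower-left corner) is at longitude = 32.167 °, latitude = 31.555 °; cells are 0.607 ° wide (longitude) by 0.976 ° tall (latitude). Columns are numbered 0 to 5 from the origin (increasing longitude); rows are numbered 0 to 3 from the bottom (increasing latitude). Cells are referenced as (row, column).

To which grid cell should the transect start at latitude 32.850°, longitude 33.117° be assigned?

Column index: ⌊(33.117 − 32.167) / 0.607⌋ = ⌊1.565⌋ = 1
Row offset from origin: ⌊(32.850 − 31.555) / 0.976⌋ = ⌊1.327⌋ = 1 → row 1

(1, 1)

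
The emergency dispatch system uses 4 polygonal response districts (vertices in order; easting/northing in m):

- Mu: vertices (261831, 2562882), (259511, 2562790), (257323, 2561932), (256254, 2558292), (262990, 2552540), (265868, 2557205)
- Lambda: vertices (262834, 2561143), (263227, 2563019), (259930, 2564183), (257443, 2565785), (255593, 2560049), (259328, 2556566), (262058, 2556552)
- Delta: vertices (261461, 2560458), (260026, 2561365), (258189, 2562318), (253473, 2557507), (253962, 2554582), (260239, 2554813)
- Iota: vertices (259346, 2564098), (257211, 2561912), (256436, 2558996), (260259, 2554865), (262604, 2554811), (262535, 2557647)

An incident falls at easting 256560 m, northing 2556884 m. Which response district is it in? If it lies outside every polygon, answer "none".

Delta

Cast a ray rightward from (256560, 2556884). For each polygon, the edges (by vertex number in listed order) whose endpoints lie on opposite sides of northing = 2556884, where each meets that height, and whether that is right or left of the point:
Mu: 4–5 at easting≈257902.9 (right), 5–6 at easting≈265670.0 (right) → 2 crossings.
Lambda: 5–6 at easting≈258987.0 (right), 7–1 at easting≈262114.1 (right) → 2 crossings.
Delta: 4–5 at easting≈253577.2 (left), 6–1 at easting≈260687.3 (right) → 1 crossing.
Iota: 3–4 at easting≈258390.5 (right), 5–6 at easting≈262553.6 (right) → 2 crossings.
Only Delta has an odd count, so the point is inside Delta.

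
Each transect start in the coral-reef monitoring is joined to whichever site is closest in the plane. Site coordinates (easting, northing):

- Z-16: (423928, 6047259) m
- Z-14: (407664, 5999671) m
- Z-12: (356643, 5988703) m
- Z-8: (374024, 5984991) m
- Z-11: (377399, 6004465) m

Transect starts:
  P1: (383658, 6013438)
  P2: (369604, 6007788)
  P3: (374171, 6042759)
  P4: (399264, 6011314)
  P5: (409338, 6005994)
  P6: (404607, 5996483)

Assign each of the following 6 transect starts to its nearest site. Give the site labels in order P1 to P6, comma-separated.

Z-11, Z-11, Z-11, Z-14, Z-14, Z-14

P1 → Z-11 (d²=119689810.00)
P2 → Z-11 (d²=71804354.00)
P3 → Z-11 (d²=1476850420.00)
P4 → Z-14 (d²=206119449.00)
P5 → Z-14 (d²=42782605.00)
P6 → Z-14 (d²=19508593.00)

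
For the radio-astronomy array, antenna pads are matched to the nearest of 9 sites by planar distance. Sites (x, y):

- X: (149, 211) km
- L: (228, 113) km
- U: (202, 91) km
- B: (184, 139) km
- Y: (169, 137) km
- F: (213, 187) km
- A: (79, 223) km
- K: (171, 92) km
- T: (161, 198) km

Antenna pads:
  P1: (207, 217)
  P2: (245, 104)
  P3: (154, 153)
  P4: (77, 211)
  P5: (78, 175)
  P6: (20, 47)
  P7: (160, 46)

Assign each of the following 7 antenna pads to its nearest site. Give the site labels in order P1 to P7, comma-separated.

F, L, Y, A, A, K, K

P1 → F (d²=936.00)
P2 → L (d²=370.00)
P3 → Y (d²=481.00)
P4 → A (d²=148.00)
P5 → A (d²=2305.00)
P6 → K (d²=24826.00)
P7 → K (d²=2237.00)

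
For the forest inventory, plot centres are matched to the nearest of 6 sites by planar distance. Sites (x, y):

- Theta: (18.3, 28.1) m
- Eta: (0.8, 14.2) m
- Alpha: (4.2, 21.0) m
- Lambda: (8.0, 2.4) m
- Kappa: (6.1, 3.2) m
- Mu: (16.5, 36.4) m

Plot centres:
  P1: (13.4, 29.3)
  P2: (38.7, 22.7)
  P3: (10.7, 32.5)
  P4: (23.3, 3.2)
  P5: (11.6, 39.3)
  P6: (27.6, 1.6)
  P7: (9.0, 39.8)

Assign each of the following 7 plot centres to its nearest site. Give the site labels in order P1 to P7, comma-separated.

P1 → Theta (d²=25.45)
P2 → Theta (d²=445.32)
P3 → Mu (d²=48.85)
P4 → Lambda (d²=234.73)
P5 → Mu (d²=32.42)
P6 → Lambda (d²=384.80)
P7 → Mu (d²=67.81)

Theta, Theta, Mu, Lambda, Mu, Lambda, Mu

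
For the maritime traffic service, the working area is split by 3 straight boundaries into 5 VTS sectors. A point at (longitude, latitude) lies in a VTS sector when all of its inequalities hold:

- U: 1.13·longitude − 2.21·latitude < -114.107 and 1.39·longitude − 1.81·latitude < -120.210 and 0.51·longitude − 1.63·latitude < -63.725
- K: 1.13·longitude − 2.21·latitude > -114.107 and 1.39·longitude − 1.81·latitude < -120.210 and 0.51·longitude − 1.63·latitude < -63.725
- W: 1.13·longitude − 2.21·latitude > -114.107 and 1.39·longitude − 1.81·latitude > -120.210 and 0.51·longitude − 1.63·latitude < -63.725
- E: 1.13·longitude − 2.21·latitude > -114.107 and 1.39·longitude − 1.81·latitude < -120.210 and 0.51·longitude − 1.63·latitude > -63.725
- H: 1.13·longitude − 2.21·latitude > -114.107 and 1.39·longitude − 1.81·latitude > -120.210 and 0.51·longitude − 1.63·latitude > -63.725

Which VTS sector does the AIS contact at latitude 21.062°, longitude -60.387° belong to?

U

1.13·-60.387 − 2.21·21.062 = -114.784, which is < -114.107
1.39·-60.387 − 1.81·21.062 = -122.060, which is < -120.210
0.51·-60.387 − 1.63·21.062 = -65.128, which is < -63.725
This sign pattern matches U.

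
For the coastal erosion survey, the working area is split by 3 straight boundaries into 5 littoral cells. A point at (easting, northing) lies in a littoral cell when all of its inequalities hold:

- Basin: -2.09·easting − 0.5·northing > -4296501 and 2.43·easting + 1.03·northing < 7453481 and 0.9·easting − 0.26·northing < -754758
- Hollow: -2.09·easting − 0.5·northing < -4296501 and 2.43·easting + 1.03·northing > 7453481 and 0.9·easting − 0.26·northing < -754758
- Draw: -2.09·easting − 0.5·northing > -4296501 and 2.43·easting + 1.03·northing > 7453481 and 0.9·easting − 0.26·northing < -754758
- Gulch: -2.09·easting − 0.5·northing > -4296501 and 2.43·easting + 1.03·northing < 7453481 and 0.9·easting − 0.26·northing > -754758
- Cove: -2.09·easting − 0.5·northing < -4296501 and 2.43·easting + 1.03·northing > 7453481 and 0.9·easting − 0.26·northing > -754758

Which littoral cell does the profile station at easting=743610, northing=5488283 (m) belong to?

Hollow

-2.09·743610 − 0.5·5488283 = -4298286.400, which is < -4296501
2.43·743610 + 1.03·5488283 = 7459903.790, which is > 7453481
0.9·743610 − 0.26·5488283 = -757704.580, which is < -754758
This sign pattern matches Hollow.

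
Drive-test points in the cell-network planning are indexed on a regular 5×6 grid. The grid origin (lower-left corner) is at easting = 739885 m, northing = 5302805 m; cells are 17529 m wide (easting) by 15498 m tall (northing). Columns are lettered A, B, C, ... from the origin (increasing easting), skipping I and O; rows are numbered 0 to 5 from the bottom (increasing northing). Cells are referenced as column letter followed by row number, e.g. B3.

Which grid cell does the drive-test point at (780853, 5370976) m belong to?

C4

Column index: ⌊(780853 − 739885) / 17529⌋ = ⌊2.337⌋ = 2 → column C
Row offset from origin: ⌊(5370976 − 5302805) / 15498⌋ = ⌊4.399⌋ = 4 → row 4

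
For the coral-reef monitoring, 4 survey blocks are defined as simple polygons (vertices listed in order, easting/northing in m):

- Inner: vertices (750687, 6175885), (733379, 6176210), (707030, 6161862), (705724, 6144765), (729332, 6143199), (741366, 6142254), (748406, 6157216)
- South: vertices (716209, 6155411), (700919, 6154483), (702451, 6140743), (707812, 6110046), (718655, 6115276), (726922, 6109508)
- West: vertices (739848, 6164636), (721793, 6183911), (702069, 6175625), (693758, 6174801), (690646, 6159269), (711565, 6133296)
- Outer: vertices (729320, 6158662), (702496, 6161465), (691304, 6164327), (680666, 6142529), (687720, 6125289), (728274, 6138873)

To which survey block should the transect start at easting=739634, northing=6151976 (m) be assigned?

Inner

Cast a ray rightward from (739634, 6151976). For each polygon, the edges (by vertex number in listed order) whose endpoints lie on opposite sides of northing = 6151976, where each meets that height, and whether that is right or left of the point:
Inner: 3–4 at easting≈706274.8 (left), 6–7 at easting≈745940.4 (right) → 1 crossing.
South: 2–3 at easting≈701198.5 (left), 6–1 at easting≈717010.7 (left) → 0 crossings.
West: 5–6 at easting≈696519.9 (left), 6–1 at easting≈728422.9 (left) → 0 crossings.
Outer: 3–4 at easting≈685276.4 (left), 6–1 at easting≈728966.6 (left) → 0 crossings.
Only Inner has an odd count, so the point is inside Inner.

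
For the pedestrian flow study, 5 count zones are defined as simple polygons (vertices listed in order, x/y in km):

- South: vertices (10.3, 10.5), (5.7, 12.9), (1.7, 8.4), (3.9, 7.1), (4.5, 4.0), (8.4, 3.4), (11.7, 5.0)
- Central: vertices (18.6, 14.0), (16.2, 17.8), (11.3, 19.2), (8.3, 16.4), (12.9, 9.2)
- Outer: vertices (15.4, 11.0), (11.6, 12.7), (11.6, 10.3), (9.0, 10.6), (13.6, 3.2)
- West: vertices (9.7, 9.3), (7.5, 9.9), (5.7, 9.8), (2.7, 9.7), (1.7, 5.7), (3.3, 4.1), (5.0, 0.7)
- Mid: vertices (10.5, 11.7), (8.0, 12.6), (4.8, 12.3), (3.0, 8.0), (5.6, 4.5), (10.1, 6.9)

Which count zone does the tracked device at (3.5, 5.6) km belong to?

West

Cast a ray rightward from (3.5, 5.6). For each polygon, the edges (by vertex number in listed order) whose endpoints lie on opposite sides of y = 5.6, where each meets that height, and whether that is right or left of the point:
South: 4–5 at x≈4.19 (right), 7–1 at x≈11.55 (right) → 2 crossings.
Central: no edge straddles that height → 0 crossings.
Outer: 4–5 at x≈12.11 (right), 5–1 at x≈14.15 (right) → 2 crossings.
West: 5–6 at x≈1.80 (left), 7–1 at x≈7.68 (right) → 1 crossing.
Mid: 4–5 at x≈4.78 (right), 5–6 at x≈7.66 (right) → 2 crossings.
Only West has an odd count, so the point is inside West.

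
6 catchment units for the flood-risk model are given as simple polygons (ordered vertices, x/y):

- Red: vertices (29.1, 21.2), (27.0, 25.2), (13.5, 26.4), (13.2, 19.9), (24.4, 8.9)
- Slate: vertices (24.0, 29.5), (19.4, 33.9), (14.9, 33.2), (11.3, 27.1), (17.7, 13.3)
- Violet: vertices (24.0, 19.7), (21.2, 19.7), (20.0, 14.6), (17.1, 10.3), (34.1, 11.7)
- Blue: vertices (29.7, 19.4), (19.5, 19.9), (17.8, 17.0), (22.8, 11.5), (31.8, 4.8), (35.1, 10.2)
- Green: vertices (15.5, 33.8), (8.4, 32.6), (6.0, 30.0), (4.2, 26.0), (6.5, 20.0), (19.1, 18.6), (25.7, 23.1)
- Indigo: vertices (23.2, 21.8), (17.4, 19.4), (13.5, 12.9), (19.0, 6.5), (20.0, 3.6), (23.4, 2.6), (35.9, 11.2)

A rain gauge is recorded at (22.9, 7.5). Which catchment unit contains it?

Cast a ray rightward from (22.9, 7.5). For each polygon, the edges (by vertex number in listed order) whose endpoints lie on opposite sides of y = 7.5, where each meets that height, and whether that is right or left of the point:
Red: no edge straddles that height → 0 crossings.
Slate: no edge straddles that height → 0 crossings.
Violet: no edge straddles that height → 0 crossings.
Blue: 4–5 at x≈28.17 (right), 5–6 at x≈33.45 (right) → 2 crossings.
Green: no edge straddles that height → 0 crossings.
Indigo: 3–4 at x≈18.14 (left), 6–7 at x≈30.52 (right) → 1 crossing.
Only Indigo has an odd count, so the point is inside Indigo.

Indigo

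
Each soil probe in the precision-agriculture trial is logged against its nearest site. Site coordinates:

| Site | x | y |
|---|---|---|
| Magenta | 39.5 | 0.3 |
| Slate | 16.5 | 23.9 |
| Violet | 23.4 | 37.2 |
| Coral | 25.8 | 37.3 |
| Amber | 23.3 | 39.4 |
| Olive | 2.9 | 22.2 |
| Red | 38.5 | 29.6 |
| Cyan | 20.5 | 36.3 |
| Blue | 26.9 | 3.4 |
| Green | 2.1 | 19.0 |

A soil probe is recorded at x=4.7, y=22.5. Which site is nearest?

Squared distances to each site:
Magenta: 1703.880; Slate: 141.200; Violet: 565.780; Coral: 664.250; Amber: 631.570; Olive: 3.330; Red: 1192.850; Cyan: 440.080; Blue: 857.650; Green: 19.010.
Minimum at Olive.

Olive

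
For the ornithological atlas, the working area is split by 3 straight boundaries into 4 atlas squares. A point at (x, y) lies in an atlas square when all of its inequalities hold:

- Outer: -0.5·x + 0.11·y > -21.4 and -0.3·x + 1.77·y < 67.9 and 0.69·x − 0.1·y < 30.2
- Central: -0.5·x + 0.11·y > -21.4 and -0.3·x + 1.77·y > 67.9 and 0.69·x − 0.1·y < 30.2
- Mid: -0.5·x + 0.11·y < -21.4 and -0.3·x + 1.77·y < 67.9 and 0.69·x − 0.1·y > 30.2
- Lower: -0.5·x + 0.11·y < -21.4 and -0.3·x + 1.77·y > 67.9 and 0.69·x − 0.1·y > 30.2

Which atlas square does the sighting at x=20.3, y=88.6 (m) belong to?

Central

-0.5·20.3 + 0.11·88.6 = -0.404, which is > -21.4
-0.3·20.3 + 1.77·88.6 = 150.732, which is > 67.9
0.69·20.3 − 0.1·88.6 = 5.147, which is < 30.2
This sign pattern matches Central.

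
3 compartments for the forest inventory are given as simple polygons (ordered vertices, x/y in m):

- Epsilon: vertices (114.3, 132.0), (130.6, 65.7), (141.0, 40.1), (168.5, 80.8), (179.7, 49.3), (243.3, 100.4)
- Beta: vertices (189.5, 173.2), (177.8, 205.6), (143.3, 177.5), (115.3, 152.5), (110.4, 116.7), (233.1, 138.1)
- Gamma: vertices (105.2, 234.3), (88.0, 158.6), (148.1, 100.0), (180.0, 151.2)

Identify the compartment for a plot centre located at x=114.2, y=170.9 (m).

Cast a ray rightward from (114.2, 170.9). For each polygon, the edges (by vertex number in listed order) whose endpoints lie on opposite sides of y = 170.9, where each meets that height, and whether that is right or left of the point:
Epsilon: no edge straddles that height → 0 crossings.
Beta: 3–4 at x≈135.91 (right), 6–1 at x≈192.36 (right) → 2 crossings.
Gamma: 1–2 at x≈90.79 (left), 4–1 at x≈162.27 (right) → 1 crossing.
Only Gamma has an odd count, so the point is inside Gamma.

Gamma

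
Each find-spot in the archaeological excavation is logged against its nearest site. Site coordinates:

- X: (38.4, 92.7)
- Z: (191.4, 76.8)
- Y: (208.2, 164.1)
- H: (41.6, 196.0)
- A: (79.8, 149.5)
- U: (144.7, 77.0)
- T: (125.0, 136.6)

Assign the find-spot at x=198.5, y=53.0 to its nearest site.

Z

Squared distances to each site:
X: 27208.100; Z: 616.850; Y: 12437.300; H: 45066.610; A: 23401.940; U: 3470.440; T: 12391.210.
Minimum at Z.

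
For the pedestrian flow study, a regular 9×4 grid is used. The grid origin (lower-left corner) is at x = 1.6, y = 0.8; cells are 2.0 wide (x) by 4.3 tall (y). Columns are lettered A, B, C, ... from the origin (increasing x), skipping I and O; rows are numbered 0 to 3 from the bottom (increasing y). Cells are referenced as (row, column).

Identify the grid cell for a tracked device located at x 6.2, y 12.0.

Column index: ⌊(6.2 − 1.6) / 2.0⌋ = ⌊2.300⌋ = 2 → column C
Row offset from origin: ⌊(12.0 − 0.8) / 4.3⌋ = ⌊2.605⌋ = 2 → row 2

(2, C)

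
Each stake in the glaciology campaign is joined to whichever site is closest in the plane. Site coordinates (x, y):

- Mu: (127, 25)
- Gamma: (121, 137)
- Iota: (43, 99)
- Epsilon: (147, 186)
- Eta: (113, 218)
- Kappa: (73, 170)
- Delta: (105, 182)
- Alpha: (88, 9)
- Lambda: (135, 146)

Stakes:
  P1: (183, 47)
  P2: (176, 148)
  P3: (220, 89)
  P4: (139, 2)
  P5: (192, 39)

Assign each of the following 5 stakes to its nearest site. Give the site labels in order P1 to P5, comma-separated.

Mu, Lambda, Lambda, Mu, Mu

P1 → Mu (d²=3620.00)
P2 → Lambda (d²=1685.00)
P3 → Lambda (d²=10474.00)
P4 → Mu (d²=673.00)
P5 → Mu (d²=4421.00)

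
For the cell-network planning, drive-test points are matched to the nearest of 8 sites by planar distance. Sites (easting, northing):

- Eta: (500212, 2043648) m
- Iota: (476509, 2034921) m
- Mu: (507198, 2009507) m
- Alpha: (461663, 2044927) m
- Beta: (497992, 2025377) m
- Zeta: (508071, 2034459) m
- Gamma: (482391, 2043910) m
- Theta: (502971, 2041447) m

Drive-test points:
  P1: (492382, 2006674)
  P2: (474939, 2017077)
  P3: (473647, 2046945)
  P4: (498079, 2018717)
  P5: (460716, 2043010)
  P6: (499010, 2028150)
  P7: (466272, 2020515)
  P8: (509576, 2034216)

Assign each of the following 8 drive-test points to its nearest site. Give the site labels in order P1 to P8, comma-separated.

P1 → Mu (d²=227539745.00)
P2 → Iota (d²=320873236.00)
P3 → Gamma (d²=85668761.00)
P4 → Beta (d²=44363169.00)
P5 → Alpha (d²=4571698.00)
P6 → Beta (d²=8725853.00)
P7 → Iota (d²=312329005.00)
P8 → Zeta (d²=2324074.00)

Mu, Iota, Gamma, Beta, Alpha, Beta, Iota, Zeta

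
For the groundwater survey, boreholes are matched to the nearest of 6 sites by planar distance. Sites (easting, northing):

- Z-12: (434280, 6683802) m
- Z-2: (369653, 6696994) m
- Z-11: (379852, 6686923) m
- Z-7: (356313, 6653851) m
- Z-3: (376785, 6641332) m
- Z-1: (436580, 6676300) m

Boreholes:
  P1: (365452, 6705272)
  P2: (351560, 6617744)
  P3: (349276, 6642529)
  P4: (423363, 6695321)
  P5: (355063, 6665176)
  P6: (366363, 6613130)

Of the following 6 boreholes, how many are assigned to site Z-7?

P1 → Z-2
P2 → Z-3
P3 → Z-7
P4 → Z-12
P5 → Z-7
P6 → Z-3
2 of the 6 go to Z-7.

2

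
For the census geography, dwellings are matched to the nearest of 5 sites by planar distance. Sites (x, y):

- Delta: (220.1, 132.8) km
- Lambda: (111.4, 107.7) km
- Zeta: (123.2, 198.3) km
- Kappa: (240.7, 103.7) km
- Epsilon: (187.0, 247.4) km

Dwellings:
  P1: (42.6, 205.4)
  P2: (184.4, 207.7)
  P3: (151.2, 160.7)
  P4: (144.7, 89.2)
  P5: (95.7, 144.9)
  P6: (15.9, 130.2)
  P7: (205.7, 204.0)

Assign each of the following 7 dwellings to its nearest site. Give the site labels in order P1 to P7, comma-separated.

Zeta, Epsilon, Zeta, Lambda, Lambda, Lambda, Epsilon

P1 → Zeta (d²=6546.77)
P2 → Epsilon (d²=1582.85)
P3 → Zeta (d²=2197.76)
P4 → Lambda (d²=1451.14)
P5 → Lambda (d²=1630.33)
P6 → Lambda (d²=9626.50)
P7 → Epsilon (d²=2233.25)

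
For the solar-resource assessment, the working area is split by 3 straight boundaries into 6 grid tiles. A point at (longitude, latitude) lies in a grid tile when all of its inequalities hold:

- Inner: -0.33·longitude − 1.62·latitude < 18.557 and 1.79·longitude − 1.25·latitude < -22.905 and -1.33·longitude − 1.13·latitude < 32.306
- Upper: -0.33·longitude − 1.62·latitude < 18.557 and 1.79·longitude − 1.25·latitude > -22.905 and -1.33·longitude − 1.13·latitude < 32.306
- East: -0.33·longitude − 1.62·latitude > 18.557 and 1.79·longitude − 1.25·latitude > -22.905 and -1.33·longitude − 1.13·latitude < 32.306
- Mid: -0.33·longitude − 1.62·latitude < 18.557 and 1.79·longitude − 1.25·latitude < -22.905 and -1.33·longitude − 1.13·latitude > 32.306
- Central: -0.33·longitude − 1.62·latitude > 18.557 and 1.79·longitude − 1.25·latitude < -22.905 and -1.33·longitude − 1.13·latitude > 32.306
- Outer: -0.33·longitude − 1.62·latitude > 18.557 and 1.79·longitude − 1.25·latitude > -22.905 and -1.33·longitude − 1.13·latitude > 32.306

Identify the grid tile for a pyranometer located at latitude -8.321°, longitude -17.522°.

Outer

-0.33·-17.522 − 1.62·-8.321 = 19.262, which is > 18.557
1.79·-17.522 − 1.25·-8.321 = -20.963, which is > -22.905
-1.33·-17.522 − 1.13·-8.321 = 32.707, which is > 32.306
This sign pattern matches Outer.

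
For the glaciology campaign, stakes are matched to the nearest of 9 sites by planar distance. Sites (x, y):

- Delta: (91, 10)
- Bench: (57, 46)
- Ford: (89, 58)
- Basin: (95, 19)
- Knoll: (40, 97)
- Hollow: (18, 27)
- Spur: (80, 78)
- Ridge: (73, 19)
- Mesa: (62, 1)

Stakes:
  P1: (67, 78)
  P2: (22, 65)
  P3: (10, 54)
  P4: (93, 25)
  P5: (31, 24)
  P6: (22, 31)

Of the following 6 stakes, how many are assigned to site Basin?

1

P1 → Spur
P2 → Knoll
P3 → Hollow
P4 → Basin
P5 → Hollow
P6 → Hollow
1 of the 6 goes to Basin.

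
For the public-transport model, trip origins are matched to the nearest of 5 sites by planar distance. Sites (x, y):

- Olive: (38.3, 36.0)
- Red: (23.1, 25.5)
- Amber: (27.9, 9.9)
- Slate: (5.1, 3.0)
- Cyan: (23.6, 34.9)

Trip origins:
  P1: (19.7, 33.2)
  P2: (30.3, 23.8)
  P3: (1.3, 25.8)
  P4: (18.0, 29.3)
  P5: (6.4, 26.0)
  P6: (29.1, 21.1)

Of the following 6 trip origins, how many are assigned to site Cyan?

1

P1 → Cyan
P2 → Red
P3 → Red
P4 → Red
P5 → Red
P6 → Red
1 of the 6 goes to Cyan.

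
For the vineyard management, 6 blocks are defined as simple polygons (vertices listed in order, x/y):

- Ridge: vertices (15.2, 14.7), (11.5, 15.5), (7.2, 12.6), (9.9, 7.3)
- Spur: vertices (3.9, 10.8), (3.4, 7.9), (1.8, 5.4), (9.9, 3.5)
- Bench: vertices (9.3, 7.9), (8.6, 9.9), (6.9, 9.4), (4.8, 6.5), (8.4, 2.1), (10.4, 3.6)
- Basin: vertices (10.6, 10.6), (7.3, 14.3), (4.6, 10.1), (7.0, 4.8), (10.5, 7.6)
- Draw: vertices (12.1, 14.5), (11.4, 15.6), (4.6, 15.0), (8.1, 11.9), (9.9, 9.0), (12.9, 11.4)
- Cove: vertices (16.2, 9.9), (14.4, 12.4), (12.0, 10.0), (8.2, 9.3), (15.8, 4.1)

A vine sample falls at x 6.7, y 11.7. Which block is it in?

Basin

Cast a ray rightward from (6.7, 11.7). For each polygon, the edges (by vertex number in listed order) whose endpoints lie on opposite sides of y = 11.7, where each meets that height, and whether that is right or left of the point:
Ridge: 3–4 at x≈7.66 (right), 4–1 at x≈13.05 (right) → 2 crossings.
Spur: no edge straddles that height → 0 crossings.
Bench: no edge straddles that height → 0 crossings.
Basin: 1–2 at x≈9.62 (right), 2–3 at x≈5.63 (left) → 1 crossing.
Draw: 4–5 at x≈8.22 (right), 6–1 at x≈12.82 (right) → 2 crossings.
Cove: 1–2 at x≈14.90 (right), 2–3 at x≈13.70 (right) → 2 crossings.
Only Basin has an odd count, so the point is inside Basin.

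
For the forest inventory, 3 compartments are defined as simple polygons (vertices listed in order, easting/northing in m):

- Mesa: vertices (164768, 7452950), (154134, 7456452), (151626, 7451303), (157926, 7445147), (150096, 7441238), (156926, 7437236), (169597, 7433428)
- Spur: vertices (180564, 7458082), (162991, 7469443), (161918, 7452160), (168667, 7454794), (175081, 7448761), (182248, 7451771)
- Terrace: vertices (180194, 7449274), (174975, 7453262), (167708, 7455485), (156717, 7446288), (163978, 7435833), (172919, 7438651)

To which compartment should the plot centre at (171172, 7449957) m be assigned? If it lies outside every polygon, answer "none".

Terrace

Cast a ray rightward from (171172, 7449957). For each polygon, the edges (by vertex number in listed order) whose endpoints lie on opposite sides of northing = 7449957, where each meets that height, and whether that is right or left of the point:
Mesa: 3–4 at easting≈153003.5 (left), 7–1 at easting≈165508.4 (left) → 0 crossings.
Spur: 4–5 at easting≈173809.5 (right), 5–6 at easting≈177928.8 (right) → 2 crossings.
Terrace: 1–2 at easting≈179300.2 (right), 3–4 at easting≈161101.7 (left) → 1 crossing.
Only Terrace has an odd count, so the point is inside Terrace.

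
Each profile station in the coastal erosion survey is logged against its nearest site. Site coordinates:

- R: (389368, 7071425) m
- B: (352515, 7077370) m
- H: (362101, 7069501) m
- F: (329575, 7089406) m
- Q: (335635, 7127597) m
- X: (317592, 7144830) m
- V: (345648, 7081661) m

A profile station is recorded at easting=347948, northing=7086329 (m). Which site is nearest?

Squared distances to each site:
R: 1937745616.000; B: 101121170.000; H: 483488993.000; F: 347035058.000; Q: 1854657793.000; X: 4343853737.000; V: 27080224.000.
Minimum at V.

V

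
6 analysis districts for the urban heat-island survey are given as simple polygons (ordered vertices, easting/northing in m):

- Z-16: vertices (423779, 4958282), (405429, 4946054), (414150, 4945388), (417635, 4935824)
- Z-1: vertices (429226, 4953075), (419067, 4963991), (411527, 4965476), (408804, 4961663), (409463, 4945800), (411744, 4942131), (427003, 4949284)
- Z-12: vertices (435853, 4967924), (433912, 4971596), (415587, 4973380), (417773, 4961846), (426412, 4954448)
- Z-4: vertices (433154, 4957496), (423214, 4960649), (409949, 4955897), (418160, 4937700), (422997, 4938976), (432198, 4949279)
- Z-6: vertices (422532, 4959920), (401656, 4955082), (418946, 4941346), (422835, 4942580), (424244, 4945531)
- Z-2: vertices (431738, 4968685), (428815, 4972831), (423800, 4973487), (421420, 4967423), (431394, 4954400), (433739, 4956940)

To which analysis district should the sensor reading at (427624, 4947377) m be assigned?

Z-4

Cast a ray rightward from (427624, 4947377). For each polygon, the edges (by vertex number in listed order) whose endpoints lie on opposite sides of northing = 4947377, where each meets that height, and whether that is right or left of the point:
Z-16: 1–2 at easting≈407414.4 (left), 4–1 at easting≈420795.6 (left) → 0 crossings.
Z-1: 4–5 at easting≈409397.5 (left), 6–7 at easting≈422934.9 (left) → 0 crossings.
Z-12: no edge straddles that height → 0 crossings.
Z-4: 3–4 at easting≈413793.5 (left), 5–6 at easting≈430499.4 (right) → 1 crossing.
Z-6: 2–3 at easting≈411354.6 (left), 5–1 at easting≈424024.4 (left) → 0 crossings.
Z-2: no edge straddles that height → 0 crossings.
Only Z-4 has an odd count, so the point is inside Z-4.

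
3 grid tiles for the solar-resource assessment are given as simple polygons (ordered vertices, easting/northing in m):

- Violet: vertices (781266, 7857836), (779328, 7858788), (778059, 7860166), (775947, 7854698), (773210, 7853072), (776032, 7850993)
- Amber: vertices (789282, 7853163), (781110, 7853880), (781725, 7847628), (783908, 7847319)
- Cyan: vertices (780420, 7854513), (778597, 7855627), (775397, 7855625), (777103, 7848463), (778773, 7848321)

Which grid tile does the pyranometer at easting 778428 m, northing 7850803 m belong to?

Cyan

Cast a ray rightward from (778428, 7850803). For each polygon, the edges (by vertex number in listed order) whose endpoints lie on opposite sides of northing = 7850803, where each meets that height, and whether that is right or left of the point:
Violet: no edge straddles that height → 0 crossings.
Amber: 2–3 at easting≈781412.7 (right), 4–1 at easting≈787111.8 (right) → 2 crossings.
Cyan: 3–4 at easting≈776545.6 (left), 5–1 at easting≈779433.2 (right) → 1 crossing.
Only Cyan has an odd count, so the point is inside Cyan.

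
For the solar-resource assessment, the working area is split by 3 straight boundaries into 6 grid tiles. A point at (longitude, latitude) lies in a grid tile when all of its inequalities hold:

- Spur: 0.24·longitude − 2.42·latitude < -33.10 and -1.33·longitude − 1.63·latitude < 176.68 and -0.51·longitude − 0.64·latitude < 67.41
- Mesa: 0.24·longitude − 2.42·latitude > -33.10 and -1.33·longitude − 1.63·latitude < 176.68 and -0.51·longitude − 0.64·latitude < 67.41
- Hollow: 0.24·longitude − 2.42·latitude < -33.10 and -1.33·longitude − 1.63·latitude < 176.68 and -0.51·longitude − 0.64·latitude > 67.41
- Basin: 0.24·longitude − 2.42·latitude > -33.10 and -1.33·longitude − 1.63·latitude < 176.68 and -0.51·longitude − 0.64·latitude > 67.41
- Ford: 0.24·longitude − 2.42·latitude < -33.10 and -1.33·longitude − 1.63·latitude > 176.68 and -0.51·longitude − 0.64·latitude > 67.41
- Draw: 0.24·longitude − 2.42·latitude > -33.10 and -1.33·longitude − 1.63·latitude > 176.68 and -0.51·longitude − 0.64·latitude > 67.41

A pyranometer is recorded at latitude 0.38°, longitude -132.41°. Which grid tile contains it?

Mesa

0.24·-132.41 − 2.42·0.38 = -32.698, which is > -33.10
-1.33·-132.41 − 1.63·0.38 = 175.486, which is < 176.68
-0.51·-132.41 − 0.64·0.38 = 67.286, which is < 67.41
This sign pattern matches Mesa.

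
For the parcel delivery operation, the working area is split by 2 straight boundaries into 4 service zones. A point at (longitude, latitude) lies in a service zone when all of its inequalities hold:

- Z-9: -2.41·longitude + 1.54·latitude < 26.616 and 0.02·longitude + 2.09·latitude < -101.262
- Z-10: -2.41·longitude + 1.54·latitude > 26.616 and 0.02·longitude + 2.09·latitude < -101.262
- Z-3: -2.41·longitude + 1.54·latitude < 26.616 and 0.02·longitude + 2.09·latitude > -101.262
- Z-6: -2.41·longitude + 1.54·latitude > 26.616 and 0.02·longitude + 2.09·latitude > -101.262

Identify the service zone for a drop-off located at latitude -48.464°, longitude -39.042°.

Z-9

-2.41·-39.042 + 1.54·-48.464 = 19.457, which is < 26.616
0.02·-39.042 + 2.09·-48.464 = -102.071, which is < -101.262
This sign pattern matches Z-9.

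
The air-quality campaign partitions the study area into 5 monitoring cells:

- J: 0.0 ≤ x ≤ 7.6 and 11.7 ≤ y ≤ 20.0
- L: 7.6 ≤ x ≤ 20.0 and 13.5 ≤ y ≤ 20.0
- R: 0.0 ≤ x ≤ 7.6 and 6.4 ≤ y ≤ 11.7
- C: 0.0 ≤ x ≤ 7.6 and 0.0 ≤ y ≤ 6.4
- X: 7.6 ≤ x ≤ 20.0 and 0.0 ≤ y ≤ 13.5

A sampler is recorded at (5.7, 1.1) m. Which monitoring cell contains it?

C

The point has x = 5.7 and y = 1.1.
Only C satisfies 0.0 ≤ x ≤ 7.6 and 0.0 ≤ y ≤ 6.4.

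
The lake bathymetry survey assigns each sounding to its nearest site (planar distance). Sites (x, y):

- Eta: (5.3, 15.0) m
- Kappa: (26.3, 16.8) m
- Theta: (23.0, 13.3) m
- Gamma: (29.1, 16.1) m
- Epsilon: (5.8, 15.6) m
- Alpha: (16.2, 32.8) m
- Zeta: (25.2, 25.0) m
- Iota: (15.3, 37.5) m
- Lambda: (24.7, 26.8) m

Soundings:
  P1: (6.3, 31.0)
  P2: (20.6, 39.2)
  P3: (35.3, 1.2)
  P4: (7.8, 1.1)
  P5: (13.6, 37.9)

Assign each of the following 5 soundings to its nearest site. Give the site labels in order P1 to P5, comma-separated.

Alpha, Iota, Gamma, Eta, Iota

P1 → Alpha (d²=101.25)
P2 → Iota (d²=30.98)
P3 → Gamma (d²=260.45)
P4 → Eta (d²=199.46)
P5 → Iota (d²=3.05)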